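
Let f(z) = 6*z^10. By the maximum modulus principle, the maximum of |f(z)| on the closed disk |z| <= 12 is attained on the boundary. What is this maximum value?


Step 1: On |z| = 12, |f(z)| = 6 * |z|^10 = 6 * 12^10
Step 2: By maximum modulus principle, maximum is on boundary.
Step 3: Maximum = 6 * 61917364224 = 371504185344

371504185344


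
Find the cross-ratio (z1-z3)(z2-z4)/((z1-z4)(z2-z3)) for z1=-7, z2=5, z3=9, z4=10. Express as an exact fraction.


Step 1: (z1-z3)(z2-z4) = (-16) * (-5) = 80
Step 2: (z1-z4)(z2-z3) = (-17) * (-4) = 68
Step 3: Cross-ratio = 80/68 = 20/17

20/17


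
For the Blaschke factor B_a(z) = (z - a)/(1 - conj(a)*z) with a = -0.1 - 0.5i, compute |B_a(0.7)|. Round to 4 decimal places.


Step 1: Numerator z0 - a = 0.7 - (-0.1 - 0.5i) = 0.8 + 0.5i
Step 2: Denominator 1 - conj(a)*z0 = 1 - (-0.1 + 0.5i)*0.7 = 1.07 - 0.35i
Step 3: |z0 - a|^2 = 0.8^2 + 0.5^2 = 0.89; |1 - conj(a)*z0|^2 = 1.07^2 + (-0.35)^2 = 1.2674
Step 4: |B_a(0.7)| = sqrt(0.89 / 1.2674) = sqrt(0.702225)
Step 5: = 0.838

0.838


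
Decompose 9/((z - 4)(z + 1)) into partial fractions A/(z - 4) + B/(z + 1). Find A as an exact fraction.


Step 1: Multiply both sides by (z - 4) and set z = 4
Step 2: A = 9 / (4 + 1)
Step 3: A = 9 / 5
Step 4: A = 9/5

9/5


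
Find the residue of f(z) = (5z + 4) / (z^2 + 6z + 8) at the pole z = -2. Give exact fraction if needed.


Step 1: Q(z) = z^2 + 6z + 8 = (z + 2)(z + 4)
Step 2: Q'(z) = 2z + 6
Step 3: Q'(-2) = 2, P(-2) = -6
Step 4: Res = P(-2)/Q'(-2) = -6/2 = -3

-3


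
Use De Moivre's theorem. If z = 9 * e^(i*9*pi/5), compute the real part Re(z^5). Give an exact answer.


Step 1: By De Moivre's theorem, z^5 = 9^5 * e^(i*5*9*pi/5) = 59049 * (cos(9*pi) + i*sin(9*pi))
Step 2: |z|^5 = 9^5 = 59049
Step 3: Reduce the angle mod 2*pi: 9*pi - 8*pi = pi
Step 4: cos(pi) = -1
Step 5: Re(z^5) = 59049 * (-1) = -59049

-59049


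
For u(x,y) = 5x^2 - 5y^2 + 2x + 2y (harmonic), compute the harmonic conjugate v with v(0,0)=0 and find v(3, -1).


Step 1: v_x = -u_y = 10y - 2
Step 2: v_y = u_x = 10x + 2
Step 3: v = 10xy - 2x + 2y + C
Step 4: v(0,0) = 0 => C = 0
Step 5: v(3, -1) = -38

-38


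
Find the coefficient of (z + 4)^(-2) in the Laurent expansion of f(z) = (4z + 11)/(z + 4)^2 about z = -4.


Step 1: Write the numerator in powers of (z + 4): 4z + 11 = 4(z + 4) + (4*(-4) + 11) = 4(z + 4) - 5
Step 2: Divide by (z + 4)^2: f(z) = -5(z + 4)^(-2) + 4(z + 4)^(-1)
Step 3: This finite sum is the Laurent series of f about z = -4.
Step 4: Coefficient of (z + 4)^(-2) = 4*(-4) + 11 = -5

-5


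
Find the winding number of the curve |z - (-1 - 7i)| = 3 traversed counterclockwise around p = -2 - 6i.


Step 1: Center c = (-1, -7), radius = 3
Step 2: |p - c|^2 = (-1)^2 + 1^2 = 2
Step 3: r^2 = 9
Step 4: |p-c| < r so winding number = 1

1


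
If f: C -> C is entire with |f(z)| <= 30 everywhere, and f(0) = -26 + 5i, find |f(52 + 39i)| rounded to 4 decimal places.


Step 1: By Liouville's theorem, a bounded entire function is constant.
Step 2: f(z) = f(0) = -26 + 5i for all z.
Step 3: |f(w)| = |-26 + 5i| = sqrt(676 + 25)
Step 4: = 26.4764

26.4764


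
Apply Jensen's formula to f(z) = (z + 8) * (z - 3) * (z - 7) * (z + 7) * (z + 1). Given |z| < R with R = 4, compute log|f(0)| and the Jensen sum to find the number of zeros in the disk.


Jensen's formula: (1/2pi)*integral log|f(Re^it)|dt = log|f(0)| + sum_{|a_k|<R} log(R/|a_k|)
Step 1: f(0) = 8 * (-3) * (-7) * 7 * 1 = 1176
Step 2: log|f(0)| = log|-8| + log|3| + log|7| + log|-7| + log|-1| = 7.0699
Step 3: Zeros inside |z| < 4: 3, -1
Step 4: Jensen sum = log(4/3) + log(4/1) = 1.674
Step 5: n(R) = number of terms in the Jensen sum = count of zeros inside |z| < 4 = 2

2


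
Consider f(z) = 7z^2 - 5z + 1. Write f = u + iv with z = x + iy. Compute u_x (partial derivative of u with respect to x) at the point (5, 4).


Step 1: f(z) = 7(x+iy)^2 - 5(x+iy) + 1
Step 2: u = 7(x^2 - y^2) - 5x + 1
Step 3: u_x = 14x - 5
Step 4: At (5, 4): u_x = 70 - 5 = 65

65


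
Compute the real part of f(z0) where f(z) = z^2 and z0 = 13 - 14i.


Step 1: z0 = 13 - 14i
Step 2: z0^2 = 13^2 - (-14)^2 - 364i
Step 3: real part = 169 - 196 = -27

-27


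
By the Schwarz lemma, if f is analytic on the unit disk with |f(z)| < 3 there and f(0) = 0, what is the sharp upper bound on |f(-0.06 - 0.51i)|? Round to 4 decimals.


Step 1: g = f/3 maps D -> D with g(0) = 0, so by the Schwarz lemma |g(z)| <= |z|, i.e. |f(z)| <= 3|z|; this is sharp (f(z) = 3z).
Step 2: |z0|^2 = (-0.06)^2 + (-0.51)^2 = 0.2637
Step 3: |z0| = sqrt(0.2637) = 0.513517
Step 4: Best bound = 3 * |z0| = 3 * 0.513517 = 1.5406

1.5406


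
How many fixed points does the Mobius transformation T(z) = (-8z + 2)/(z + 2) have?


Step 1: Fixed points satisfy T(z) = z
Step 2: z^2 + 10z - 2 = 0
Step 3: Discriminant = 10^2 - 4*1*(-2) = 108
Step 4: Number of fixed points = 2

2


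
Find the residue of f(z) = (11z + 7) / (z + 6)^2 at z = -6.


Step 1: Pole of order 2 at z = -6
Step 2: Res = lim d/dz [(z + 6)^2 * f(z)] as z -> -6
Step 3: (z + 6)^2 * f(z) = 11z + 7
Step 4: d/dz[11z + 7] = 11

11


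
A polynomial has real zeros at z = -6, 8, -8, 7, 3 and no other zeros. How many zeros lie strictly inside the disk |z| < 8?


Step 1: Check each root:
  z = -6: |-6| = 6 < 8
  z = 8: |8| = 8 >= 8
  z = -8: |-8| = 8 >= 8
  z = 7: |7| = 7 < 8
  z = 3: |3| = 3 < 8
Step 2: Count = 3

3


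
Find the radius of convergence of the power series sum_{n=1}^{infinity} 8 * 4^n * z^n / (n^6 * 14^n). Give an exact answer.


Step 1: General term a_n = 8 * 4^n / (n^6 * 14^n)
Step 2: By the root test, |a_n|^(1/n) = 8^(1/n) * 4 / (n^(6/n) * 14) -> 4/14 as n -> infinity (since 8^(1/n) -> 1 and n^(6/n) -> 1)
Step 3: R = 1/lim|a_n|^(1/n) = 14/4 = 7/2

7/2


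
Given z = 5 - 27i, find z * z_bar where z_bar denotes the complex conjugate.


Step 1: conj(z) = 5 + 27i
Step 2: z * conj(z) = 5^2 + (-27)^2
Step 3: = 25 + 729 = 754

754


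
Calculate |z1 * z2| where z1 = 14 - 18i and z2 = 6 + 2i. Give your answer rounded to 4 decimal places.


Step 1: |z1| = sqrt(14^2 + (-18)^2) = sqrt(520)
Step 2: |z2| = sqrt(6^2 + 2^2) = sqrt(40)
Step 3: |z1*z2| = |z1|*|z2| = sqrt(520) * sqrt(40) = sqrt(520 * 40) = sqrt(20800)
Step 4: = 144.2221

144.2221


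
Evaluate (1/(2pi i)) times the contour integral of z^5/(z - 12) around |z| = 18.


Step 1: f(z) = z^5, a = 12 is inside |z| = 18
Step 2: By Cauchy integral formula: (1/(2pi*i)) * integral = f(a)
Step 3: f(12) = 12^5 = 248832

248832


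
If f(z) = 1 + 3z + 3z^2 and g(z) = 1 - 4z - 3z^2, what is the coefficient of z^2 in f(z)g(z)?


Step 1: z^2 term in f*g comes from: (1)*(-3z^2) + (3z)*(-4z) + (3z^2)*(1)
Step 2: = -3 - 12 + 3
Step 3: = -12

-12


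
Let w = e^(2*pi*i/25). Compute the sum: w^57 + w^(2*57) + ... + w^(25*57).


Step 1: The sum sum_{j=1}^{n} w^(k*j) equals n if n | k, else 0.
Step 2: Here n = 25, k = 57
Step 3: Does n divide k? 25 | 57 -> False
Step 4: Sum = 0

0


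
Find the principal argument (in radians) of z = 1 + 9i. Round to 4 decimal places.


Step 1: z = 1 + 9i
Step 2: arg(z) = atan2(9, 1)
Step 3: arg(z) = 1.4601

1.4601


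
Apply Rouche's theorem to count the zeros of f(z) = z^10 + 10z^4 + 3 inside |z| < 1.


Step 1: On |z| = 1 the three terms have sizes |z^10| = 1^10 = 1, |10z^4| = 10*1^4 = 10, |3| = 3
Step 2: The dominant term is g(z) = 10z^4; let h(z) = z^10 + 3 so f = g + h
Step 3: On |z| = 1: |g| = 10 and |h| <= 1 + 3 = 4
Step 4: Since 10 > 4, |h| < |g| on |z| = 1, so by Rouche f has the same number of zeros as g inside |z| < 1
Step 5: g(z) = 10z^4 has 4 zeros (at the origin, multiplicity 4) inside |z| < 1. Answer = 4

4


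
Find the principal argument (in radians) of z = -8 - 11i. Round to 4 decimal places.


Step 1: z = -8 - 11i
Step 2: arg(z) = atan2(-11, -8)
Step 3: arg(z) = -2.1996

-2.1996


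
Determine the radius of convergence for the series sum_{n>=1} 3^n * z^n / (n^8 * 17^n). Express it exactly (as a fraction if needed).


Step 1: General term a_n = 3^n / (n^8 * 17^n)
Step 2: By the root test, |a_n|^(1/n) = 3 / (n^(8/n) * 17) -> 3/17 as n -> infinity (since n^(8/n) -> 1)
Step 3: R = 1/lim|a_n|^(1/n) = 17/3

17/3


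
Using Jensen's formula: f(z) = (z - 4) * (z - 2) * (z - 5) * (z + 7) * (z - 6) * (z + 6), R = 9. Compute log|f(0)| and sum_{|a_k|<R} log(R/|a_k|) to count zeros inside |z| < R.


Jensen's formula: (1/2pi)*integral log|f(Re^it)|dt = log|f(0)| + sum_{|a_k|<R} log(R/|a_k|)
Step 1: f(0) = (-4) * (-2) * (-5) * 7 * (-6) * 6 = 10080
Step 2: log|f(0)| = log|4| + log|2| + log|5| + log|-7| + log|6| + log|-6| = 9.2183
Step 3: Zeros inside |z| < 9: 4, 2, 5, -7, 6, -6
Step 4: Jensen sum = log(9/4) + log(9/2) + log(9/5) + log(9/7) + log(9/6) + log(9/6) = 3.965
Step 5: n(R) = number of terms in the Jensen sum = count of zeros inside |z| < 9 = 6

6


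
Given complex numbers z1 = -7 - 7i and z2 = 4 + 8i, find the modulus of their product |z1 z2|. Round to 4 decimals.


Step 1: |z1| = sqrt((-7)^2 + (-7)^2) = sqrt(98)
Step 2: |z2| = sqrt(4^2 + 8^2) = sqrt(80)
Step 3: |z1*z2| = |z1|*|z2| = sqrt(98) * sqrt(80) = sqrt(98 * 80) = sqrt(7840)
Step 4: = 88.5438

88.5438


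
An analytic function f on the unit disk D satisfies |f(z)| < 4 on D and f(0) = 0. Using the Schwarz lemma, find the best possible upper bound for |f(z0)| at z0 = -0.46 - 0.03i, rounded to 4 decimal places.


Step 1: g = f/4 maps D -> D with g(0) = 0, so by the Schwarz lemma |g(z)| <= |z|, i.e. |f(z)| <= 4|z|; this is sharp (f(z) = 4z).
Step 2: |z0|^2 = (-0.46)^2 + (-0.03)^2 = 0.2125
Step 3: |z0| = sqrt(0.2125) = 0.460977
Step 4: Best bound = 4 * |z0| = 4 * 0.460977 = 1.8439

1.8439


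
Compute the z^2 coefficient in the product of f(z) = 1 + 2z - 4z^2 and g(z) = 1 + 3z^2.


Step 1: z^2 term in f*g comes from: (1)*(3z^2) + (2z)*(0) + (-4z^2)*(1)
Step 2: = 3 + 0 - 4
Step 3: = -1

-1


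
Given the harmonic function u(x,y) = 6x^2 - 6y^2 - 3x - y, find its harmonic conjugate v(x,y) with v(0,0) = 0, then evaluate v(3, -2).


Step 1: v_x = -u_y = 12y + 1
Step 2: v_y = u_x = 12x - 3
Step 3: v = 12xy + x - 3y + C
Step 4: v(0,0) = 0 => C = 0
Step 5: v(3, -2) = -63

-63


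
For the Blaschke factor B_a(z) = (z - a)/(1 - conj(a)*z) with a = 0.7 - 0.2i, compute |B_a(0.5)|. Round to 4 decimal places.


Step 1: Numerator z0 - a = 0.5 - (0.7 - 0.2i) = -0.2 + 0.2i
Step 2: Denominator 1 - conj(a)*z0 = 1 - (0.7 + 0.2i)*0.5 = 0.65 - 0.1i
Step 3: |z0 - a|^2 = (-0.2)^2 + 0.2^2 = 0.08; |1 - conj(a)*z0|^2 = 0.65^2 + (-0.1)^2 = 0.4325
Step 4: |B_a(0.5)| = sqrt(0.08 / 0.4325) = sqrt(0.184971)
Step 5: = 0.4301

0.4301


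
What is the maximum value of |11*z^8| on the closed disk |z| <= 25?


Step 1: On |z| = 25, |f(z)| = 11 * |z|^8 = 11 * 25^8
Step 2: By maximum modulus principle, maximum is on boundary.
Step 3: Maximum = 11 * 152587890625 = 1678466796875

1678466796875


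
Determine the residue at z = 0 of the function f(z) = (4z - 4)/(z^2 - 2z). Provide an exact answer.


Step 1: Q(z) = z^2 - 2z = (z)(z - 2)
Step 2: Q'(z) = 2z - 2
Step 3: Q'(0) = -2, P(0) = -4
Step 4: Res = P(0)/Q'(0) = -4/(-2) = 2

2


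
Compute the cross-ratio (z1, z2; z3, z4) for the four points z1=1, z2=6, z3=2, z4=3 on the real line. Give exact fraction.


Step 1: (z1-z3)(z2-z4) = (-1) * 3 = -3
Step 2: (z1-z4)(z2-z3) = (-2) * 4 = -8
Step 3: Cross-ratio = 3/8 = 3/8

3/8


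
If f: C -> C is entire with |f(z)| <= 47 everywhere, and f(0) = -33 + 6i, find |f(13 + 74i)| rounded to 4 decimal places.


Step 1: By Liouville's theorem, a bounded entire function is constant.
Step 2: f(z) = f(0) = -33 + 6i for all z.
Step 3: |f(w)| = |-33 + 6i| = sqrt(1089 + 36)
Step 4: = 33.541

33.541


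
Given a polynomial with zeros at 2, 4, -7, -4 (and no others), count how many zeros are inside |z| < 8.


Step 1: Check each root:
  z = 2: |2| = 2 < 8
  z = 4: |4| = 4 < 8
  z = -7: |-7| = 7 < 8
  z = -4: |-4| = 4 < 8
Step 2: Count = 4

4


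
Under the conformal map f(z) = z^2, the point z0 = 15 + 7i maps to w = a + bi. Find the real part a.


Step 1: z0 = 15 + 7i
Step 2: z0^2 = 15^2 - 7^2 + 210i
Step 3: real part = 225 - 49 = 176

176


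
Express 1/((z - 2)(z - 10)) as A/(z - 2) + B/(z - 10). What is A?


Step 1: Multiply both sides by (z - 2) and set z = 2
Step 2: A = 1 / (2 - 10)
Step 3: A = 1 / (-8)
Step 4: A = -1/8

-1/8


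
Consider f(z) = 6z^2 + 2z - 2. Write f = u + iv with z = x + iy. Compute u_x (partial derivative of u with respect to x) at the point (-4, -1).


Step 1: f(z) = 6(x+iy)^2 + 2(x+iy) - 2
Step 2: u = 6(x^2 - y^2) + 2x - 2
Step 3: u_x = 12x + 2
Step 4: At (-4, -1): u_x = -48 + 2 = -46

-46


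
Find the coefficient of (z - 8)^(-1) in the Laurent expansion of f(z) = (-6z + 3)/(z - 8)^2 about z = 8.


Step 1: Write the numerator in powers of (z - 8): -6z + 3 = -6(z - 8) + (-6*8 + 3) = -6(z - 8) - 45
Step 2: Divide by (z - 8)^2: f(z) = -45(z - 8)^(-2) - 6(z - 8)^(-1)
Step 3: This finite sum is the Laurent series of f about z = 8.
Step 4: Coefficient of (z - 8)^(-1) = coefficient of (z - 8) in the re-centred numerator = -6

-6


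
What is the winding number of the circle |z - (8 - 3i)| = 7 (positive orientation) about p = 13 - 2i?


Step 1: Center c = (8, -3), radius = 7
Step 2: |p - c|^2 = 5^2 + 1^2 = 26
Step 3: r^2 = 49
Step 4: |p-c| < r so winding number = 1

1


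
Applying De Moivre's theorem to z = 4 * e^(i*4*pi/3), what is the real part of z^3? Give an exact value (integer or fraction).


Step 1: By De Moivre's theorem, z^3 = 4^3 * e^(i*3*4*pi/3) = 64 * (cos(4*pi) + i*sin(4*pi))
Step 2: |z|^3 = 4^3 = 64
Step 3: Reduce the angle mod 2*pi: 4*pi - 4*pi = 0
Step 4: cos(0) = 1
Step 5: Re(z^3) = 64 * 1 = 64

64


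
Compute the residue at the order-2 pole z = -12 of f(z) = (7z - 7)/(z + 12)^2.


Step 1: Pole of order 2 at z = -12
Step 2: Res = lim d/dz [(z + 12)^2 * f(z)] as z -> -12
Step 3: (z + 12)^2 * f(z) = 7z - 7
Step 4: d/dz[7z - 7] = 7

7


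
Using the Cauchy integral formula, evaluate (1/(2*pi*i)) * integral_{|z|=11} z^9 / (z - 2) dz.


Step 1: f(z) = z^9, a = 2 is inside |z| = 11
Step 2: By Cauchy integral formula: (1/(2pi*i)) * integral = f(a)
Step 3: f(2) = 2^9 = 512

512


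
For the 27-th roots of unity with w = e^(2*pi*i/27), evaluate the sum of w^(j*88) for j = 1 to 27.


Step 1: The sum sum_{j=1}^{n} w^(k*j) equals n if n | k, else 0.
Step 2: Here n = 27, k = 88
Step 3: Does n divide k? 27 | 88 -> False
Step 4: Sum = 0

0


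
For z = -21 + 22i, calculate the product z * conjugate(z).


Step 1: conj(z) = -21 - 22i
Step 2: z * conj(z) = (-21)^2 + 22^2
Step 3: = 441 + 484 = 925

925


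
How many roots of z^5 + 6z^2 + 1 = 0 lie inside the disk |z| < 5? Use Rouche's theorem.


Step 1: On |z| = 5 the three terms have sizes |z^5| = 5^5 = 3125, |6z^2| = 6*5^2 = 150, |1| = 1
Step 2: The dominant term is g(z) = z^5; let h(z) = 6z^2 + 1 so f = g + h
Step 3: On |z| = 5: |g| = 3125 and |h| <= 150 + 1 = 151
Step 4: Since 3125 > 151, |h| < |g| on |z| = 5, so by Rouche f has the same number of zeros as g inside |z| < 5
Step 5: g(z) = z^5 has 5 zeros (all at the origin) inside |z| < 5. Answer = 5

5


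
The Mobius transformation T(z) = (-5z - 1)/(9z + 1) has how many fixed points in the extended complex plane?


Step 1: Fixed points satisfy T(z) = z
Step 2: 9z^2 + 6z + 1 = 0
Step 3: Discriminant = 6^2 - 4*9*1 = 0
Step 4: Number of fixed points = 1

1


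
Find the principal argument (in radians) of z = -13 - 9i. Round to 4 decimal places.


Step 1: z = -13 - 9i
Step 2: arg(z) = atan2(-9, -13)
Step 3: arg(z) = -2.536

-2.536


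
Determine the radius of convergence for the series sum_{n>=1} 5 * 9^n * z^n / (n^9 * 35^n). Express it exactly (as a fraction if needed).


Step 1: General term a_n = 5 * 9^n / (n^9 * 35^n)
Step 2: By the root test, |a_n|^(1/n) = 5^(1/n) * 9 / (n^(9/n) * 35) -> 9/35 as n -> infinity (since 5^(1/n) -> 1 and n^(9/n) -> 1)
Step 3: R = 1/lim|a_n|^(1/n) = 35/9

35/9


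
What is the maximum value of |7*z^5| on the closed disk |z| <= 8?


Step 1: On |z| = 8, |f(z)| = 7 * |z|^5 = 7 * 8^5
Step 2: By maximum modulus principle, maximum is on boundary.
Step 3: Maximum = 7 * 32768 = 229376

229376


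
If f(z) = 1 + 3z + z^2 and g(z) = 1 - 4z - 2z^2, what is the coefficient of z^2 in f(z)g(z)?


Step 1: z^2 term in f*g comes from: (1)*(-2z^2) + (3z)*(-4z) + (z^2)*(1)
Step 2: = -2 - 12 + 1
Step 3: = -13

-13


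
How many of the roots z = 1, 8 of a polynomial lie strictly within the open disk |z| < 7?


Step 1: Check each root:
  z = 1: |1| = 1 < 7
  z = 8: |8| = 8 >= 7
Step 2: Count = 1

1


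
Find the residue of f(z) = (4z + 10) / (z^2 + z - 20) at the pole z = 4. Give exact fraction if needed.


Step 1: Q(z) = z^2 + z - 20 = (z - 4)(z + 5)
Step 2: Q'(z) = 2z + 1
Step 3: Q'(4) = 9, P(4) = 26
Step 4: Res = P(4)/Q'(4) = 26/9 = 26/9

26/9


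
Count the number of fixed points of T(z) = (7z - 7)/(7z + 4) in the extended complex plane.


Step 1: Fixed points satisfy T(z) = z
Step 2: 7z^2 - 3z + 7 = 0
Step 3: Discriminant = (-3)^2 - 4*7*7 = -187
Step 4: Number of fixed points = 2

2


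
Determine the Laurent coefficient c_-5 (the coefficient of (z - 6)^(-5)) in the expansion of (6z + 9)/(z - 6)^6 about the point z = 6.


Step 1: Write the numerator in powers of (z - 6): 6z + 9 = 6(z - 6) + (6*6 + 9) = 6(z - 6) + 45
Step 2: Divide by (z - 6)^6: f(z) = 45(z - 6)^(-6) + 6(z - 6)^(-5)
Step 3: This finite sum is the Laurent series of f about z = 6.
Step 4: Coefficient of (z - 6)^(-5) = coefficient of (z - 6) in the re-centred numerator = 6

6


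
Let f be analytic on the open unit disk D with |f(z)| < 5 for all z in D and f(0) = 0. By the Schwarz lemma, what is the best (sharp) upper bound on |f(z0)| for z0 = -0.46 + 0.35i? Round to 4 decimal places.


Step 1: g = f/5 maps D -> D with g(0) = 0, so by the Schwarz lemma |g(z)| <= |z|, i.e. |f(z)| <= 5|z|; this is sharp (f(z) = 5z).
Step 2: |z0|^2 = (-0.46)^2 + 0.35^2 = 0.3341
Step 3: |z0| = sqrt(0.3341) = 0.578014
Step 4: Best bound = 5 * |z0| = 5 * 0.578014 = 2.8901

2.8901


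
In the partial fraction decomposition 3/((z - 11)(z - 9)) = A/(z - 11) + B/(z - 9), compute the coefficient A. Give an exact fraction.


Step 1: Multiply both sides by (z - 11) and set z = 11
Step 2: A = 3 / (11 - 9)
Step 3: A = 3 / 2
Step 4: A = 3/2

3/2


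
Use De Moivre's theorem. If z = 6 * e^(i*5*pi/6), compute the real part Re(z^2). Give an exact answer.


Step 1: By De Moivre's theorem, z^2 = 6^2 * e^(i*2*5*pi/6) = 36 * (cos(5*pi/3) + i*sin(5*pi/3))
Step 2: |z|^2 = 6^2 = 36
Step 3: The angle 5*pi/3 already lies in [0, 2*pi)
Step 4: cos(5*pi/3) = 1/2
Step 5: Re(z^2) = 36 * 1/2 = 18

18


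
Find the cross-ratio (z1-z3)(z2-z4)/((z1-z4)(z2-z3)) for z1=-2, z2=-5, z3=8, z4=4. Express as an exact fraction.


Step 1: (z1-z3)(z2-z4) = (-10) * (-9) = 90
Step 2: (z1-z4)(z2-z3) = (-6) * (-13) = 78
Step 3: Cross-ratio = 90/78 = 15/13

15/13


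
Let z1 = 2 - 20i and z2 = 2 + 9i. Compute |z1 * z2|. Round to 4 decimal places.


Step 1: |z1| = sqrt(2^2 + (-20)^2) = sqrt(404)
Step 2: |z2| = sqrt(2^2 + 9^2) = sqrt(85)
Step 3: |z1*z2| = |z1|*|z2| = sqrt(404) * sqrt(85) = sqrt(404 * 85) = sqrt(34340)
Step 4: = 185.3106

185.3106


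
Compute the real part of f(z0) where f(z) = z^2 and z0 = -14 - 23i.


Step 1: z0 = -14 - 23i
Step 2: z0^2 = (-14)^2 - (-23)^2 + 644i
Step 3: real part = 196 - 529 = -333

-333


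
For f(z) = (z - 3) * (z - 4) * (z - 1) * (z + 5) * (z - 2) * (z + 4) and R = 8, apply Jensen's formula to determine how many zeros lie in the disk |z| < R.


Jensen's formula: (1/2pi)*integral log|f(Re^it)|dt = log|f(0)| + sum_{|a_k|<R} log(R/|a_k|)
Step 1: f(0) = (-3) * (-4) * (-1) * 5 * (-2) * 4 = 480
Step 2: log|f(0)| = log|3| + log|4| + log|1| + log|-5| + log|2| + log|-4| = 6.1738
Step 3: Zeros inside |z| < 8: 3, 4, 1, -5, 2, -4
Step 4: Jensen sum = log(8/3) + log(8/4) + log(8/1) + log(8/5) + log(8/2) + log(8/4) = 6.3029
Step 5: n(R) = number of terms in the Jensen sum = count of zeros inside |z| < 8 = 6

6


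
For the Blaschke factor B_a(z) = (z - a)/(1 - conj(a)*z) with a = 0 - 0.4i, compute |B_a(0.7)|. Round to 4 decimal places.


Step 1: Numerator z0 - a = 0.7 - (0 - 0.4i) = 0.7 + 0.4i
Step 2: Denominator 1 - conj(a)*z0 = 1 - (0 + 0.4i)*0.7 = 1 - 0.28i
Step 3: |z0 - a|^2 = 0.7^2 + 0.4^2 = 0.65; |1 - conj(a)*z0|^2 = 1^2 + (-0.28)^2 = 1.0784
Step 4: |B_a(0.7)| = sqrt(0.65 / 1.0784) = sqrt(0.602745)
Step 5: = 0.7764

0.7764


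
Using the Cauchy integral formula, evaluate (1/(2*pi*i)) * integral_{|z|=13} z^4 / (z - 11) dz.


Step 1: f(z) = z^4, a = 11 is inside |z| = 13
Step 2: By Cauchy integral formula: (1/(2pi*i)) * integral = f(a)
Step 3: f(11) = 11^4 = 14641

14641


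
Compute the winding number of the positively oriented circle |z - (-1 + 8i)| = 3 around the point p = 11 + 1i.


Step 1: Center c = (-1, 8), radius = 3
Step 2: |p - c|^2 = 12^2 + (-7)^2 = 193
Step 3: r^2 = 9
Step 4: |p-c| > r so winding number = 0

0


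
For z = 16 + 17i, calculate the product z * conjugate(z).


Step 1: conj(z) = 16 - 17i
Step 2: z * conj(z) = 16^2 + 17^2
Step 3: = 256 + 289 = 545

545


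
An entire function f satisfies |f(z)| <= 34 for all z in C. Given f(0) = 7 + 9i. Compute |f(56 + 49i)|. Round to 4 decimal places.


Step 1: By Liouville's theorem, a bounded entire function is constant.
Step 2: f(z) = f(0) = 7 + 9i for all z.
Step 3: |f(w)| = |7 + 9i| = sqrt(49 + 81)
Step 4: = 11.4018

11.4018


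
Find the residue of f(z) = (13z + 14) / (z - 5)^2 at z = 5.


Step 1: Pole of order 2 at z = 5
Step 2: Res = lim d/dz [(z - 5)^2 * f(z)] as z -> 5
Step 3: (z - 5)^2 * f(z) = 13z + 14
Step 4: d/dz[13z + 14] = 13

13


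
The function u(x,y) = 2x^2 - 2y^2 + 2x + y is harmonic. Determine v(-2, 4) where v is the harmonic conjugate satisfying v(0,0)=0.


Step 1: v_x = -u_y = 4y - 1
Step 2: v_y = u_x = 4x + 2
Step 3: v = 4xy - x + 2y + C
Step 4: v(0,0) = 0 => C = 0
Step 5: v(-2, 4) = -22

-22


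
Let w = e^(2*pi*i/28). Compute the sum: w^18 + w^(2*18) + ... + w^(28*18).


Step 1: The sum sum_{j=1}^{n} w^(k*j) equals n if n | k, else 0.
Step 2: Here n = 28, k = 18
Step 3: Does n divide k? 28 | 18 -> False
Step 4: Sum = 0

0


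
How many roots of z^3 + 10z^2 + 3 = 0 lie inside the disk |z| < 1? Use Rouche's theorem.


Step 1: On |z| = 1 the three terms have sizes |z^3| = 1^3 = 1, |10z^2| = 10*1^2 = 10, |3| = 3
Step 2: The dominant term is g(z) = 10z^2; let h(z) = z^3 + 3 so f = g + h
Step 3: On |z| = 1: |g| = 10 and |h| <= 1 + 3 = 4
Step 4: Since 10 > 4, |h| < |g| on |z| = 1, so by Rouche f has the same number of zeros as g inside |z| < 1
Step 5: g(z) = 10z^2 has 2 zeros (at the origin, multiplicity 2) inside |z| < 1. Answer = 2

2


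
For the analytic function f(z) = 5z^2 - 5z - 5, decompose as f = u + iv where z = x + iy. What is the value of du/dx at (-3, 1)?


Step 1: f(z) = 5(x+iy)^2 - 5(x+iy) - 5
Step 2: u = 5(x^2 - y^2) - 5x - 5
Step 3: u_x = 10x - 5
Step 4: At (-3, 1): u_x = -30 - 5 = -35

-35


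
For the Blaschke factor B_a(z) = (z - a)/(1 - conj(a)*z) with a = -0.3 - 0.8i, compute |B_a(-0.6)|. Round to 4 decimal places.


Step 1: Numerator z0 - a = -0.6 - (-0.3 - 0.8i) = -0.3 + 0.8i
Step 2: Denominator 1 - conj(a)*z0 = 1 - (-0.3 + 0.8i)*(-0.6) = 0.82 + 0.48i
Step 3: |z0 - a|^2 = (-0.3)^2 + 0.8^2 = 0.73; |1 - conj(a)*z0|^2 = 0.82^2 + 0.48^2 = 0.9028
Step 4: |B_a(-0.6)| = sqrt(0.73 / 0.9028) = sqrt(0.808595)
Step 5: = 0.8992

0.8992


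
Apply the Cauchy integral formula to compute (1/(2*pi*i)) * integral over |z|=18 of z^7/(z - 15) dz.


Step 1: f(z) = z^7, a = 15 is inside |z| = 18
Step 2: By Cauchy integral formula: (1/(2pi*i)) * integral = f(a)
Step 3: f(15) = 15^7 = 170859375

170859375


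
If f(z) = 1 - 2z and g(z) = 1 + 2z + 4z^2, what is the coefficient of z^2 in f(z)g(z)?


Step 1: z^2 term in f*g comes from: (1)*(4z^2) + (-2z)*(2z) + (0)*(1)
Step 2: = 4 - 4 + 0
Step 3: = 0

0


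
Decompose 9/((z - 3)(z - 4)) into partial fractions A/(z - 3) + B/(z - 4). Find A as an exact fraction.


Step 1: Multiply both sides by (z - 3) and set z = 3
Step 2: A = 9 / (3 - 4)
Step 3: A = 9 / (-1)
Step 4: A = -9

-9


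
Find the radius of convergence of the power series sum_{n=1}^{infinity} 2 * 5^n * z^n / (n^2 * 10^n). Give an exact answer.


Step 1: General term a_n = 2 * 5^n / (n^2 * 10^n)
Step 2: By the root test, |a_n|^(1/n) = 2^(1/n) * 5 / (n^(2/n) * 10) -> 5/10 as n -> infinity (since 2^(1/n) -> 1 and n^(2/n) -> 1)
Step 3: R = 1/lim|a_n|^(1/n) = 10/5 = 2

2


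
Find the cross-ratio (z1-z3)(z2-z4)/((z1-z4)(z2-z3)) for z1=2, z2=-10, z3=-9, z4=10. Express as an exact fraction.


Step 1: (z1-z3)(z2-z4) = 11 * (-20) = -220
Step 2: (z1-z4)(z2-z3) = (-8) * (-1) = 8
Step 3: Cross-ratio = -220/8 = -55/2

-55/2


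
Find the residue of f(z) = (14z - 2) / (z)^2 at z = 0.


Step 1: Pole of order 2 at z = 0
Step 2: Res = lim d/dz [(z)^2 * f(z)] as z -> 0
Step 3: (z)^2 * f(z) = 14z - 2
Step 4: d/dz[14z - 2] = 14

14


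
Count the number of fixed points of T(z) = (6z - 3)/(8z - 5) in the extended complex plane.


Step 1: Fixed points satisfy T(z) = z
Step 2: 8z^2 - 11z + 3 = 0
Step 3: Discriminant = (-11)^2 - 4*8*3 = 25
Step 4: Number of fixed points = 2

2


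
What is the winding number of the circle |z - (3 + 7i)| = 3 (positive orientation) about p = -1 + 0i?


Step 1: Center c = (3, 7), radius = 3
Step 2: |p - c|^2 = (-4)^2 + (-7)^2 = 65
Step 3: r^2 = 9
Step 4: |p-c| > r so winding number = 0

0


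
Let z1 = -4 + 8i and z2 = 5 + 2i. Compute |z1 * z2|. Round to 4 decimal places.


Step 1: |z1| = sqrt((-4)^2 + 8^2) = sqrt(80)
Step 2: |z2| = sqrt(5^2 + 2^2) = sqrt(29)
Step 3: |z1*z2| = |z1|*|z2| = sqrt(80) * sqrt(29) = sqrt(80 * 29) = sqrt(2320)
Step 4: = 48.1664

48.1664


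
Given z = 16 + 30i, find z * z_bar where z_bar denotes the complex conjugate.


Step 1: conj(z) = 16 - 30i
Step 2: z * conj(z) = 16^2 + 30^2
Step 3: = 256 + 900 = 1156

1156


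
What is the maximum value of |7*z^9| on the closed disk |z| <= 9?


Step 1: On |z| = 9, |f(z)| = 7 * |z|^9 = 7 * 9^9
Step 2: By maximum modulus principle, maximum is on boundary.
Step 3: Maximum = 7 * 387420489 = 2711943423

2711943423


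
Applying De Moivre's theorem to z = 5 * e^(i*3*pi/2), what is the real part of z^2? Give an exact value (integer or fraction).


Step 1: By De Moivre's theorem, z^2 = 5^2 * e^(i*2*3*pi/2) = 25 * (cos(3*pi) + i*sin(3*pi))
Step 2: |z|^2 = 5^2 = 25
Step 3: Reduce the angle mod 2*pi: 3*pi - 2*pi = pi
Step 4: cos(pi) = -1
Step 5: Re(z^2) = 25 * (-1) = -25

-25


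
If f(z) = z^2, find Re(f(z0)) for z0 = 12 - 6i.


Step 1: z0 = 12 - 6i
Step 2: z0^2 = 12^2 - (-6)^2 - 144i
Step 3: real part = 144 - 36 = 108

108


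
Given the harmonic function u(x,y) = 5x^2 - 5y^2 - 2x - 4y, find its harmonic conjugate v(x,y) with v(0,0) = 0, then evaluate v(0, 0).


Step 1: v_x = -u_y = 10y + 4
Step 2: v_y = u_x = 10x - 2
Step 3: v = 10xy + 4x - 2y + C
Step 4: v(0,0) = 0 => C = 0
Step 5: v(0, 0) = 0

0


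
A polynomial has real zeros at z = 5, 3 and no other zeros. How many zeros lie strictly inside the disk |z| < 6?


Step 1: Check each root:
  z = 5: |5| = 5 < 6
  z = 3: |3| = 3 < 6
Step 2: Count = 2

2


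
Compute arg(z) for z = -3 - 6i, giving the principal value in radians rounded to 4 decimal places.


Step 1: z = -3 - 6i
Step 2: arg(z) = atan2(-6, -3)
Step 3: arg(z) = -2.0344

-2.0344


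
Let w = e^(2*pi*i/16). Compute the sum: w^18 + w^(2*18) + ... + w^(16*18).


Step 1: The sum sum_{j=1}^{n} w^(k*j) equals n if n | k, else 0.
Step 2: Here n = 16, k = 18
Step 3: Does n divide k? 16 | 18 -> False
Step 4: Sum = 0

0


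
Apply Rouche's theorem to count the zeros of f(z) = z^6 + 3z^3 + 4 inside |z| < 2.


Step 1: On |z| = 2 the three terms have sizes |z^6| = 2^6 = 64, |3z^3| = 3*2^3 = 24, |4| = 4
Step 2: The dominant term is g(z) = z^6; let h(z) = 3z^3 + 4 so f = g + h
Step 3: On |z| = 2: |g| = 64 and |h| <= 24 + 4 = 28
Step 4: Since 64 > 28, |h| < |g| on |z| = 2, so by Rouche f has the same number of zeros as g inside |z| < 2
Step 5: g(z) = z^6 has 6 zeros (all at the origin) inside |z| < 2. Answer = 6

6


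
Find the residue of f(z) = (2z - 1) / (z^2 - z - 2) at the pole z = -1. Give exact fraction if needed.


Step 1: Q(z) = z^2 - z - 2 = (z + 1)(z - 2)
Step 2: Q'(z) = 2z - 1
Step 3: Q'(-1) = -3, P(-1) = -3
Step 4: Res = P(-1)/Q'(-1) = -3/(-3) = 1

1


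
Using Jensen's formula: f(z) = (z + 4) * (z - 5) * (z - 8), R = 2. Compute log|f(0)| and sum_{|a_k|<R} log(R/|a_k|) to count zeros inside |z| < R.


Jensen's formula: (1/2pi)*integral log|f(Re^it)|dt = log|f(0)| + sum_{|a_k|<R} log(R/|a_k|)
Step 1: f(0) = 4 * (-5) * (-8) = 160
Step 2: log|f(0)| = log|-4| + log|5| + log|8| = 5.0752
Step 3: Zeros inside |z| < 2: none
Step 4: Jensen sum = (empty sum) = 0
Step 5: n(R) = number of terms in the Jensen sum = count of zeros inside |z| < 2 = 0

0


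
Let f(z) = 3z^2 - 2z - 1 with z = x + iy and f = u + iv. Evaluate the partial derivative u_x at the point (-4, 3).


Step 1: f(z) = 3(x+iy)^2 - 2(x+iy) - 1
Step 2: u = 3(x^2 - y^2) - 2x - 1
Step 3: u_x = 6x - 2
Step 4: At (-4, 3): u_x = -24 - 2 = -26

-26


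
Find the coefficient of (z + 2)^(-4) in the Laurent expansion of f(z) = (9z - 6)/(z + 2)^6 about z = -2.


Step 1: Write the numerator in powers of (z + 2): 9z - 6 = 9(z + 2) + (9*(-2) - 6) = 9(z + 2) - 24
Step 2: Divide by (z + 2)^6: f(z) = -24(z + 2)^(-6) + 9(z + 2)^(-5)
Step 3: This finite sum is the Laurent series of f about z = -2.
Step 4: Only the powers -6 and -5 appear, so the coefficient of (z + 2)^(-4) = 0

0


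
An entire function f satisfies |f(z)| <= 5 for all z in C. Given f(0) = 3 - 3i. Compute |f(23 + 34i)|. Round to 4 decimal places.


Step 1: By Liouville's theorem, a bounded entire function is constant.
Step 2: f(z) = f(0) = 3 - 3i for all z.
Step 3: |f(w)| = |3 - 3i| = sqrt(9 + 9)
Step 4: = 4.2426

4.2426


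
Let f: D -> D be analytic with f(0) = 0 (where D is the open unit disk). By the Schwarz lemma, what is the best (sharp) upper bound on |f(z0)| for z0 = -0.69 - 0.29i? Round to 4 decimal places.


Step 1: Schwarz lemma: if f: D -> D is analytic with f(0) = 0, then |f(z)| <= |z| for all z in D, and this is sharp (f(z) = z).
Step 2: |z0|^2 = (-0.69)^2 + (-0.29)^2 = 0.5602
Step 3: |z0| = sqrt(0.5602) = 0.748465
Step 4: Best bound = |z0| = 0.7485

0.7485


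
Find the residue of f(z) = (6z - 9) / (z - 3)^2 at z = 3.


Step 1: Pole of order 2 at z = 3
Step 2: Res = lim d/dz [(z - 3)^2 * f(z)] as z -> 3
Step 3: (z - 3)^2 * f(z) = 6z - 9
Step 4: d/dz[6z - 9] = 6

6


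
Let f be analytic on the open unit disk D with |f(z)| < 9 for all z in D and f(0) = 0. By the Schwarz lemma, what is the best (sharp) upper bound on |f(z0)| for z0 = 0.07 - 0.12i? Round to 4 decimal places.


Step 1: g = f/9 maps D -> D with g(0) = 0, so by the Schwarz lemma |g(z)| <= |z|, i.e. |f(z)| <= 9|z|; this is sharp (f(z) = 9z).
Step 2: |z0|^2 = 0.07^2 + (-0.12)^2 = 0.0193
Step 3: |z0| = sqrt(0.0193) = 0.138924
Step 4: Best bound = 9 * |z0| = 9 * 0.138924 = 1.2503

1.2503


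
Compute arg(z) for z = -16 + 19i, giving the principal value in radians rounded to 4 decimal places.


Step 1: z = -16 + 19i
Step 2: arg(z) = atan2(19, -16)
Step 3: arg(z) = 2.2707

2.2707


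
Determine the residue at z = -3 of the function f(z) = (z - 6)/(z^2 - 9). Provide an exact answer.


Step 1: Q(z) = z^2 - 9 = (z + 3)(z - 3)
Step 2: Q'(z) = 2z
Step 3: Q'(-3) = -6, P(-3) = -9
Step 4: Res = P(-3)/Q'(-3) = -9/(-6) = 3/2

3/2


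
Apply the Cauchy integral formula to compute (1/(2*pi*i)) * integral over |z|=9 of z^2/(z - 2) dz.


Step 1: f(z) = z^2, a = 2 is inside |z| = 9
Step 2: By Cauchy integral formula: (1/(2pi*i)) * integral = f(a)
Step 3: f(2) = 2^2 = 4

4


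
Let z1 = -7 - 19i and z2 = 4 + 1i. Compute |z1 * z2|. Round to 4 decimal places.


Step 1: |z1| = sqrt((-7)^2 + (-19)^2) = sqrt(410)
Step 2: |z2| = sqrt(4^2 + 1^2) = sqrt(17)
Step 3: |z1*z2| = |z1|*|z2| = sqrt(410) * sqrt(17) = sqrt(410 * 17) = sqrt(6970)
Step 4: = 83.4865

83.4865


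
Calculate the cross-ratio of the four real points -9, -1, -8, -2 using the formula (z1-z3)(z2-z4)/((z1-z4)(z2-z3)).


Step 1: (z1-z3)(z2-z4) = (-1) * 1 = -1
Step 2: (z1-z4)(z2-z3) = (-7) * 7 = -49
Step 3: Cross-ratio = 1/49 = 1/49

1/49


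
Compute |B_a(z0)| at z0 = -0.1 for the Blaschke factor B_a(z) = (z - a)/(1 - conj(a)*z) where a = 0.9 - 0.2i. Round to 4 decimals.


Step 1: Numerator z0 - a = -0.1 - (0.9 - 0.2i) = -1 + 0.2i
Step 2: Denominator 1 - conj(a)*z0 = 1 - (0.9 + 0.2i)*(-0.1) = 1.09 + 0.02i
Step 3: |z0 - a|^2 = (-1)^2 + 0.2^2 = 1.04; |1 - conj(a)*z0|^2 = 1.09^2 + 0.02^2 = 1.1885
Step 4: |B_a(-0.1)| = sqrt(1.04 / 1.1885) = sqrt(0.875053)
Step 5: = 0.9354

0.9354


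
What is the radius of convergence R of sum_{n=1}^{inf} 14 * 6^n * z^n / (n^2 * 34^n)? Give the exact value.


Step 1: General term a_n = 14 * 6^n / (n^2 * 34^n)
Step 2: By the root test, |a_n|^(1/n) = 14^(1/n) * 6 / (n^(2/n) * 34) -> 6/34 as n -> infinity (since 14^(1/n) -> 1 and n^(2/n) -> 1)
Step 3: R = 1/lim|a_n|^(1/n) = 34/6 = 17/3

17/3


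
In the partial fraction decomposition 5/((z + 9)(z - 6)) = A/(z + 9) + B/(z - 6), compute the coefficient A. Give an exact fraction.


Step 1: Multiply both sides by (z + 9) and set z = -9
Step 2: A = 5 / (-9 - 6)
Step 3: A = 5 / (-15)
Step 4: A = -1/3

-1/3


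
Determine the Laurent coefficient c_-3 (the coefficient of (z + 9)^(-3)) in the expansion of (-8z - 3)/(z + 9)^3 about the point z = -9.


Step 1: Write the numerator in powers of (z + 9): -8z - 3 = -8(z + 9) + (-8*(-9) - 3) = -8(z + 9) + 69
Step 2: Divide by (z + 9)^3: f(z) = 69(z + 9)^(-3) - 8(z + 9)^(-2)
Step 3: This finite sum is the Laurent series of f about z = -9.
Step 4: Coefficient of (z + 9)^(-3) = -8*(-9) - 3 = 69

69


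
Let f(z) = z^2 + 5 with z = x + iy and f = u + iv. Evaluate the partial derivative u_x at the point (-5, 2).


Step 1: f(z) = (x+iy)^2 + 5
Step 2: u = (x^2 - y^2) + 5
Step 3: u_x = 2x + 0
Step 4: At (-5, 2): u_x = -10 + 0 = -10

-10


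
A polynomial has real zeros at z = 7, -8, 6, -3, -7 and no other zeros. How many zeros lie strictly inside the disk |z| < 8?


Step 1: Check each root:
  z = 7: |7| = 7 < 8
  z = -8: |-8| = 8 >= 8
  z = 6: |6| = 6 < 8
  z = -3: |-3| = 3 < 8
  z = -7: |-7| = 7 < 8
Step 2: Count = 4

4


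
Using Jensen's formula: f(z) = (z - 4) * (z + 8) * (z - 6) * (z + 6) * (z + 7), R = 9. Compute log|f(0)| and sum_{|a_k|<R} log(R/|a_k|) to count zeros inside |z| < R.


Jensen's formula: (1/2pi)*integral log|f(Re^it)|dt = log|f(0)| + sum_{|a_k|<R} log(R/|a_k|)
Step 1: f(0) = (-4) * 8 * (-6) * 6 * 7 = 8064
Step 2: log|f(0)| = log|4| + log|-8| + log|6| + log|-6| + log|-7| = 8.9952
Step 3: Zeros inside |z| < 9: 4, -8, 6, -6, -7
Step 4: Jensen sum = log(9/4) + log(9/8) + log(9/6) + log(9/6) + log(9/7) = 1.991
Step 5: n(R) = number of terms in the Jensen sum = count of zeros inside |z| < 9 = 5

5


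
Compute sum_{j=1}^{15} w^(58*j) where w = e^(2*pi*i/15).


Step 1: The sum sum_{j=1}^{n} w^(k*j) equals n if n | k, else 0.
Step 2: Here n = 15, k = 58
Step 3: Does n divide k? 15 | 58 -> False
Step 4: Sum = 0

0


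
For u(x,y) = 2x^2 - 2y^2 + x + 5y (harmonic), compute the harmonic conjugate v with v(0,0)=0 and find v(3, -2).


Step 1: v_x = -u_y = 4y - 5
Step 2: v_y = u_x = 4x + 1
Step 3: v = 4xy - 5x + y + C
Step 4: v(0,0) = 0 => C = 0
Step 5: v(3, -2) = -41

-41


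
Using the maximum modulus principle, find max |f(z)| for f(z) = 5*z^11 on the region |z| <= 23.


Step 1: On |z| = 23, |f(z)| = 5 * |z|^11 = 5 * 23^11
Step 2: By maximum modulus principle, maximum is on boundary.
Step 3: Maximum = 5 * 952809757913927 = 4764048789569635

4764048789569635


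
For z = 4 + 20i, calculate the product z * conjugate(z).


Step 1: conj(z) = 4 - 20i
Step 2: z * conj(z) = 4^2 + 20^2
Step 3: = 16 + 400 = 416

416


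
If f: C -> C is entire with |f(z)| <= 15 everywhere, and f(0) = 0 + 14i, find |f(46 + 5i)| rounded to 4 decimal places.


Step 1: By Liouville's theorem, a bounded entire function is constant.
Step 2: f(z) = f(0) = 0 + 14i for all z.
Step 3: |f(w)| = |0 + 14i| = sqrt(0 + 196)
Step 4: = 14.0

14.0


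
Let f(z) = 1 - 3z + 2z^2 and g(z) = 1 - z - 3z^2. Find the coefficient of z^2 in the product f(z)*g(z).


Step 1: z^2 term in f*g comes from: (1)*(-3z^2) + (-3z)*(-z) + (2z^2)*(1)
Step 2: = -3 + 3 + 2
Step 3: = 2

2


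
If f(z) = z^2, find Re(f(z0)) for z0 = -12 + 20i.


Step 1: z0 = -12 + 20i
Step 2: z0^2 = (-12)^2 - 20^2 - 480i
Step 3: real part = 144 - 400 = -256

-256


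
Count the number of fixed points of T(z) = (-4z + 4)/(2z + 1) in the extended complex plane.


Step 1: Fixed points satisfy T(z) = z
Step 2: 2z^2 + 5z - 4 = 0
Step 3: Discriminant = 5^2 - 4*2*(-4) = 57
Step 4: Number of fixed points = 2

2


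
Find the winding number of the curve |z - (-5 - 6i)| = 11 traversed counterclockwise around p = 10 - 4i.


Step 1: Center c = (-5, -6), radius = 11
Step 2: |p - c|^2 = 15^2 + 2^2 = 229
Step 3: r^2 = 121
Step 4: |p-c| > r so winding number = 0

0


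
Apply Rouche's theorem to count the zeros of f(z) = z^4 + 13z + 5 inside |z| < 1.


Step 1: On |z| = 1 the three terms have sizes |z^4| = 1^4 = 1, |13z| = 13*1 = 13, |5| = 5
Step 2: The dominant term is g(z) = 13z; let h(z) = z^4 + 5 so f = g + h
Step 3: On |z| = 1: |g| = 13 and |h| <= 1 + 5 = 6
Step 4: Since 13 > 6, |h| < |g| on |z| = 1, so by Rouche f has the same number of zeros as g inside |z| < 1
Step 5: g(z) = 13z has 1 zero (at the origin, multiplicity 1) inside |z| < 1. Answer = 1

1


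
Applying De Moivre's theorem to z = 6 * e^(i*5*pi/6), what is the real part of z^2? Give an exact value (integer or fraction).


Step 1: By De Moivre's theorem, z^2 = 6^2 * e^(i*2*5*pi/6) = 36 * (cos(5*pi/3) + i*sin(5*pi/3))
Step 2: |z|^2 = 6^2 = 36
Step 3: The angle 5*pi/3 already lies in [0, 2*pi)
Step 4: cos(5*pi/3) = 1/2
Step 5: Re(z^2) = 36 * 1/2 = 18

18


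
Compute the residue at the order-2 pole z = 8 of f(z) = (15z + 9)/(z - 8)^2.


Step 1: Pole of order 2 at z = 8
Step 2: Res = lim d/dz [(z - 8)^2 * f(z)] as z -> 8
Step 3: (z - 8)^2 * f(z) = 15z + 9
Step 4: d/dz[15z + 9] = 15

15


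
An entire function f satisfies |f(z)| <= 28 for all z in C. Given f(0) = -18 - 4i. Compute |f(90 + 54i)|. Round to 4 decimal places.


Step 1: By Liouville's theorem, a bounded entire function is constant.
Step 2: f(z) = f(0) = -18 - 4i for all z.
Step 3: |f(w)| = |-18 - 4i| = sqrt(324 + 16)
Step 4: = 18.4391

18.4391


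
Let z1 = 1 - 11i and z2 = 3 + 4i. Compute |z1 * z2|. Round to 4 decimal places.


Step 1: |z1| = sqrt(1^2 + (-11)^2) = sqrt(122)
Step 2: |z2| = sqrt(3^2 + 4^2) = sqrt(25)
Step 3: |z1*z2| = |z1|*|z2| = sqrt(122) * sqrt(25) = sqrt(122 * 25) = sqrt(3050)
Step 4: = 55.2268

55.2268


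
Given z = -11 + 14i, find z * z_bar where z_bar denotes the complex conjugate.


Step 1: conj(z) = -11 - 14i
Step 2: z * conj(z) = (-11)^2 + 14^2
Step 3: = 121 + 196 = 317

317


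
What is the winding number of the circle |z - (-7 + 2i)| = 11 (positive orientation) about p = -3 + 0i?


Step 1: Center c = (-7, 2), radius = 11
Step 2: |p - c|^2 = 4^2 + (-2)^2 = 20
Step 3: r^2 = 121
Step 4: |p-c| < r so winding number = 1

1


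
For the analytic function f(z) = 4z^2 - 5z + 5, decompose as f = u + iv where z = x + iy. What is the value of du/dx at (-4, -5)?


Step 1: f(z) = 4(x+iy)^2 - 5(x+iy) + 5
Step 2: u = 4(x^2 - y^2) - 5x + 5
Step 3: u_x = 8x - 5
Step 4: At (-4, -5): u_x = -32 - 5 = -37

-37


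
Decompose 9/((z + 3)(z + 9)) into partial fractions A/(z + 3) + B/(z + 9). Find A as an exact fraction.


Step 1: Multiply both sides by (z + 3) and set z = -3
Step 2: A = 9 / (-3 + 9)
Step 3: A = 9 / 6
Step 4: A = 3/2

3/2
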